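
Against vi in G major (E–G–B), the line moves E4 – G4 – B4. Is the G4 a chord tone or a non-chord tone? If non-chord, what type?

Chord tone (the third of E minor triad).

E minor triad contains E, G, B; G is the third, so it is a chord tone.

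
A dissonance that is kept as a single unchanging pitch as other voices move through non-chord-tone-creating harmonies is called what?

Approach: none. Departure: none — a single pitch is sustained while the chords change around it, passing through harmonies that do not contain it.
No melodic motion at all; the dissonance is created entirely by the moving harmonies against the stationary note — a pedal tone (pedal point).

Pedal tone.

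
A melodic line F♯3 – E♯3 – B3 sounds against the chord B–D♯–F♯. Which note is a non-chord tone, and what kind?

The harmony at that moment is B major triad (B, D♯, F♯); E♯3 is not a chord tone.
It is approached by step down from F♯3 and left by leap up to B3.
Step in, leap out — an escape tone.

E♯3 is an escape tone.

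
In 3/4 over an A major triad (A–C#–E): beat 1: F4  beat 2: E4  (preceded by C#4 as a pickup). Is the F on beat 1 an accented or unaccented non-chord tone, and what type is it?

Accented appoggiatura.

The harmony at that moment is A major triad (A, C#, E); F4 is not a chord tone.
It is approached by leap up from C#4 and left by step down to E4.
Leap in, step out — an appoggiatura.
It falls on the downbeat, so it is accented.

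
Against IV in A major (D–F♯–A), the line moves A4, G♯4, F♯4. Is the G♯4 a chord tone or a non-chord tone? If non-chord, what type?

Non-chord tone — a passing tone.

The harmony at that moment is D major triad (D, F♯, A); G♯4 is not a chord tone.
It is approached by step down from A4 and left by step down to F♯4.
Step in, step out in the same direction — a passing tone.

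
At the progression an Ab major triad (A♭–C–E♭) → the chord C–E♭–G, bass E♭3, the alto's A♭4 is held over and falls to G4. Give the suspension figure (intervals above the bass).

At the second chord the bass is E♭3. The suspended A♭4 lies a fourth above the bass; after resolving down by step to G4, the interval above the bass becomes a third.
Suspension figures are named by those two intervals: 4–3.

4–3 suspension.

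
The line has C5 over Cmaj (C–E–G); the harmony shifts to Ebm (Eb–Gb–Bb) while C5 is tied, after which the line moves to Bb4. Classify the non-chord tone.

C5 is a suspension.

The harmony at that moment is Eb minor triad (Eb, Gb, Bb); C5 is not a chord tone.
It is held over (the same pitch as the preceding C5) and left by step down to Bb4.
Held over from the previous chord and resolving down by step — a suspension.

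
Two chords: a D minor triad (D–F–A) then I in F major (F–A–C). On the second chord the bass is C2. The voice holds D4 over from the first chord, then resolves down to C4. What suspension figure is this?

9–8 suspension.

At the second chord the bass is C2. The suspended D4 lies a ninth above the bass; after resolving down by step to C4, the interval above the bass becomes an octave.
Suspension figures are named by those two intervals: 9–8.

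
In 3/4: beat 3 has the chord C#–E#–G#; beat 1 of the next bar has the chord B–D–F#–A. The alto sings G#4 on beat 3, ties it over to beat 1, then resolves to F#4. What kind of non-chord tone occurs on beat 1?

The harmony at that moment is B minor seventh chord (B, D, F#, A); G#4 is not a chord tone.
It is held over (the same pitch as the preceding G#4) and left by step down to F#4.
Held over from the previous chord and resolving down by step — a suspension.

Suspension.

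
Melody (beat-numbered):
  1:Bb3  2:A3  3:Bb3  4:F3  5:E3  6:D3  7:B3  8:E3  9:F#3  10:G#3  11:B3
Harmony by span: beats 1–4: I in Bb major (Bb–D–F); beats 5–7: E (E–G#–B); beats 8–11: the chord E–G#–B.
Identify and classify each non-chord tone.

A3 (beat 2) — neighbor tone; D3 (beat 6) — escape tone; F#3 (beat 9) — passing tone.

The harmony at that moment is Bb major triad (Bb, D, F); A3 is not a chord tone.
It is approached by step down from Bb3 and left by step up to Bb3.
Step away and step back to the same note — a neighbor tone (lower neighbor).
The harmony at that moment is E major triad (E, G#, B); D3 is not a chord tone.
It is approached by step down from E3 and left by leap up to B3.
Step in, leap out — an escape tone.
The harmony at that moment is E major triad (E, G#, B); F#3 is not a chord tone.
It is approached by step up from E3 and left by step up to G#3.
Step in, step out in the same direction — a passing tone.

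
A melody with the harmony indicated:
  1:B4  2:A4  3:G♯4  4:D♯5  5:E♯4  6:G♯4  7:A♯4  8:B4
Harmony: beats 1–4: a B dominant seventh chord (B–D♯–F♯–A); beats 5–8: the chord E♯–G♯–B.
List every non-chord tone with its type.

G♯4 (beat 3) — escape tone; A♯4 (beat 7) — passing tone.

The harmony at that moment is B dominant seventh chord (B, D♯, F♯, A); G♯4 is not a chord tone.
It is approached by step down from A4 and left by leap up to D♯5.
Step in, leap out — an escape tone.
The harmony at that moment is E♯ diminished triad (E♯, G♯, B); A♯4 is not a chord tone.
It is approached by step up from G♯4 and left by step up to B4.
Step in, step out in the same direction — a passing tone.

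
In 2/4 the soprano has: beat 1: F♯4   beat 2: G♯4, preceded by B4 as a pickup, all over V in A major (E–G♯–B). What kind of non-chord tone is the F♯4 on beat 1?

The harmony at that moment is E major triad (E, G♯, B); F♯4 is not a chord tone.
It is approached by leap down from B4 and left by step up to G♯4.
Leap in, step out, metrically accented — an appoggiatura.

Appoggiatura.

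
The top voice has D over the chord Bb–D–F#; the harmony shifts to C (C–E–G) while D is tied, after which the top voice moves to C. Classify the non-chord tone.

The harmony at that moment is C major triad (C, E, G); D is not a chord tone.
It is held over (the same pitch as the preceding D) and left by step down to C.
Held over from the previous chord and resolving down by step — a suspension.

D is a suspension.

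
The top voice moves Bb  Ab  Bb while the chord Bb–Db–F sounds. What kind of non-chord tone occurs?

Ab is a neighbor tone.

The harmony at that moment is Bb minor triad (Bb, Db, F); Ab is not a chord tone.
It is approached by step down from Bb and left by step up to Bb.
Step away and step back to the same note — a neighbor tone (lower neighbor).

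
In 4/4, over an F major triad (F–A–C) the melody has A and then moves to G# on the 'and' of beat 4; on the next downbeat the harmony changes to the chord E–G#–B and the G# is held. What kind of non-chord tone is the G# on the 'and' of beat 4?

Anticipation.

The harmony at that moment is F major triad (F, A, C); G# is not a chord tone.
It is approached by step down from A and then sustained as the same pitch into the next harmony.
Arriving early and becoming a chord tone when the harmony changes — an anticipation.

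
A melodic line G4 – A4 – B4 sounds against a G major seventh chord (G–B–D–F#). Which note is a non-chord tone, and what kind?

The harmony at that moment is G major seventh chord (G, B, D, F#); A4 is not a chord tone.
It is approached by step up from G4 and left by step up to B4.
Step in, step out in the same direction — a passing tone.

A4 is a passing tone.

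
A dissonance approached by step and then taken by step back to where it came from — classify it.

Neighbor tone.

Approach: by step. Departure: by step in the opposite direction, back to the starting pitch.
Stepwise on both sides but reversing to return to the same chord tone — a neighbor tone. (Had it continued onward in the same direction it would be a passing tone instead.)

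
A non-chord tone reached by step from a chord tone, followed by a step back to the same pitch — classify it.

Approach: by step. Departure: by step in the opposite direction, back to the starting pitch.
Stepwise on both sides but reversing to return to the same chord tone — a neighbor tone. (Had it continued onward in the same direction it would be a passing tone instead.)

Neighbor tone.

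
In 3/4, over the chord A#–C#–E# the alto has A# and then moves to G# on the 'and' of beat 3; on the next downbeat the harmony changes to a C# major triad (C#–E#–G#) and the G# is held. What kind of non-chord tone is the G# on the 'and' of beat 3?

Anticipation.

The harmony at that moment is A# minor triad (A#, C#, E#); G# is not a chord tone.
It is approached by step down from A# and then sustained as the same pitch into the next harmony.
Arriving early and becoming a chord tone when the harmony changes — an anticipation.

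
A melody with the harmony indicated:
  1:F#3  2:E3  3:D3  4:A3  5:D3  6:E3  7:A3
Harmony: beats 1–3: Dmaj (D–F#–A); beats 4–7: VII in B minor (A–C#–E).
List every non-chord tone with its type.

The harmony at that moment is D major triad (D, F#, A); E3 is not a chord tone.
It is approached by step down from F#3 and left by step down to D3.
Step in, step out in the same direction — a passing tone.
The harmony at that moment is A major triad (A, C#, E); D3 is not a chord tone.
It is approached by leap down from A3 and left by step up to E3.
Leap in, step out — an appoggiatura.

E3 (beat 2) — passing tone; D3 (beat 5) — appoggiatura.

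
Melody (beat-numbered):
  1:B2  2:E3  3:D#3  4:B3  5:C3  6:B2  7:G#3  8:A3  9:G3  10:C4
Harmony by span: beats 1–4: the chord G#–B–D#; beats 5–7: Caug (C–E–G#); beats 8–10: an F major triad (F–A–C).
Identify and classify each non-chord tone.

The harmony at that moment is G# minor triad (G#, B, D#); E3 is not a chord tone.
It is approached by leap up from B2 and left by step down to D#3.
Leap in, step out — an appoggiatura.
The harmony at that moment is C augmented triad (C, E, G#); B2 is not a chord tone.
It is approached by step down from C3 and left by leap up to G#3.
Step in, leap out — an escape tone.
The harmony at that moment is F major triad (F, A, C); G3 is not a chord tone.
It is approached by step down from A3 and left by leap up to C4.
Step in, leap out — an escape tone.

E3 (beat 2) — appoggiatura; B2 (beat 6) — escape tone; G3 (beat 9) — escape tone.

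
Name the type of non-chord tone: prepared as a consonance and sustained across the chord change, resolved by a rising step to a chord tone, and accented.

Retardation.

Approach: by preparation — the pitch is first a chord tone, then held (tied or repeated) while the harmony changes under it. Departure: up by step. Metric position: strong.
A prepared dissonance that resolves upward by step — a retardation. (The same figure resolving downward would be a suspension.)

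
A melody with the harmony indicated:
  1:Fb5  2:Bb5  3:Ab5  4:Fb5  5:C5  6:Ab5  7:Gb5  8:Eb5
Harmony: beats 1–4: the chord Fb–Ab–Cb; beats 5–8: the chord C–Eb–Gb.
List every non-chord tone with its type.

The harmony at that moment is Fb major triad (Fb, Ab, Cb); Bb5 is not a chord tone.
It is approached by leap up from Fb5 and left by step down to Ab5.
Leap in, step out — an appoggiatura.
The harmony at that moment is C diminished triad (C, Eb, Gb); Ab5 is not a chord tone.
It is approached by leap up from C5 and left by step down to Gb5.
Leap in, step out — an appoggiatura.

Bb5 (beat 2) — appoggiatura; Ab5 (beat 6) — appoggiatura.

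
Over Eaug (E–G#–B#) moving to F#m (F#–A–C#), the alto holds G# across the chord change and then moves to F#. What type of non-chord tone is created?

G# is a suspension.

The harmony at that moment is F# minor triad (F#, A, C#); G# is not a chord tone.
It is held over (the same pitch as the preceding G#) and left by step down to F#.
Held over from the previous chord and resolving down by step — a suspension.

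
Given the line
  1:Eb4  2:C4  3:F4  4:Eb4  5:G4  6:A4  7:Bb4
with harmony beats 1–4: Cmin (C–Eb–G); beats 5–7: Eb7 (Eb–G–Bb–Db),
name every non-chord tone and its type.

F4 (beat 3) — appoggiatura; A4 (beat 6) — passing tone.

The harmony at that moment is C minor triad (C, Eb, G); F4 is not a chord tone.
It is approached by leap up from C4 and left by step down to Eb4.
Leap in, step out — an appoggiatura.
The harmony at that moment is Eb dominant seventh chord (Eb, G, Bb, Db); A4 is not a chord tone.
It is approached by step up from G4 and left by step up to Bb4.
Step in, step out in the same direction — a passing tone.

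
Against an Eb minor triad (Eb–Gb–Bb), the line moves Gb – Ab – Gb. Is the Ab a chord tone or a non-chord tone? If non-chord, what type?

The harmony at that moment is Eb minor triad (Eb, Gb, Bb); Ab is not a chord tone.
It is approached by step up from Gb and left by step down to Gb.
Step away and step back to the same note — a neighbor tone (upper neighbor).

Non-chord tone — a neighbor tone.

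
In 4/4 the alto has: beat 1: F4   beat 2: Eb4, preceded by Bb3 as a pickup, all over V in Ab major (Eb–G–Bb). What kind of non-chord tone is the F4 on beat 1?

Appoggiatura.

The harmony at that moment is Eb major triad (Eb, G, Bb); F4 is not a chord tone.
It is approached by leap up from Bb3 and left by step down to Eb4.
Leap in, step out, metrically accented — an appoggiatura.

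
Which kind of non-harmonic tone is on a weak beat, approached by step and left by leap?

Escape tone.

Approach: by step. Departure: by leap. Metric position: weak.
Step in, leap out, from a weak position — an escape tone (échappée). (It is the mirror image of the appoggiatura, which leaps in and steps out on a strong beat.)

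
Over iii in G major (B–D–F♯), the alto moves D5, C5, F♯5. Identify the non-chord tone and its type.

The harmony at that moment is B minor triad (B, D, F♯); C5 is not a chord tone.
It is approached by step down from D5 and left by leap up to F♯5.
Step in, leap out — an escape tone.

C5 is an escape tone.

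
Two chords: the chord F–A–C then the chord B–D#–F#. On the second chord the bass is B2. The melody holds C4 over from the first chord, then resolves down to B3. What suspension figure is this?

At the second chord the bass is B2. The suspended C4 lies a ninth above the bass; after resolving down by step to B3, the interval above the bass becomes an octave.
Suspension figures are named by those two intervals: 9–8.

9–8 suspension.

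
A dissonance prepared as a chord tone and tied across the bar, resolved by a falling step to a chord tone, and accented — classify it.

Suspension.

Approach: by preparation — the pitch is first a chord tone, then held (tied or repeated) while the harmony changes under it. Departure: down by step. Metric position: strong.
A prepared dissonance that resolves downward by step — a suspension. (The same figure resolving upward would be a retardation.)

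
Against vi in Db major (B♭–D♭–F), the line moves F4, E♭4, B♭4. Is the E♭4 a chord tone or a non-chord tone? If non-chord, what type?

Non-chord tone — an escape tone.

The harmony at that moment is B♭ minor triad (B♭, D♭, F); E♭4 is not a chord tone.
It is approached by step down from F4 and left by leap up to B♭4.
Step in, leap out — an escape tone.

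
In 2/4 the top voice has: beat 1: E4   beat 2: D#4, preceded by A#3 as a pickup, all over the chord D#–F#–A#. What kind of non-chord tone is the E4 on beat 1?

Appoggiatura.

The harmony at that moment is D# minor triad (D#, F#, A#); E4 is not a chord tone.
It is approached by leap up from A#3 and left by step down to D#4.
Leap in, step out, metrically accented — an appoggiatura.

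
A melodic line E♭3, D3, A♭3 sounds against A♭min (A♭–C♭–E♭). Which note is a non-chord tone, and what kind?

The harmony at that moment is A♭ minor triad (A♭, C♭, E♭); D3 is not a chord tone.
It is approached by step down from E♭3 and left by leap up to A♭3.
Step in, leap out — an escape tone.

D3 is an escape tone.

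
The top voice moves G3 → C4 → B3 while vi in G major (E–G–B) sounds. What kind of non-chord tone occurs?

C4 is an appoggiatura.

The harmony at that moment is E minor triad (E, G, B); C4 is not a chord tone.
It is approached by leap up from G3 and left by step down to B3.
Leap in, step out — an appoggiatura.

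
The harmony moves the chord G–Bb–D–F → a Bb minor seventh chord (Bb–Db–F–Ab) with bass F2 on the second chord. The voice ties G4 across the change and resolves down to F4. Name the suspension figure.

9–8 suspension.

At the second chord the bass is F2. The suspended G4 lies a ninth above the bass; after resolving down by step to F4, the interval above the bass becomes an octave.
Suspension figures are named by those two intervals: 9–8.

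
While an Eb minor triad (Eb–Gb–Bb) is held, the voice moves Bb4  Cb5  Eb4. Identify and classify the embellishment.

Cb5 is an escape tone.

The harmony at that moment is Eb minor triad (Eb, Gb, Bb); Cb5 is not a chord tone.
It is approached by step up from Bb4 and left by leap down to Eb4.
Step in, leap out — an escape tone.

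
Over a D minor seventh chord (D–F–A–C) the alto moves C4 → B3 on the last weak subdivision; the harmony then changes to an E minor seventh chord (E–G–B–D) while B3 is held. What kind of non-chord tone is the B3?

B3 is an anticipation.

The harmony at that moment is D minor seventh chord (D, F, A, C); B3 is not a chord tone.
It is approached by step down from C4 and then sustained as the same pitch into the next harmony.
Arriving early and becoming a chord tone when the harmony changes — an anticipation.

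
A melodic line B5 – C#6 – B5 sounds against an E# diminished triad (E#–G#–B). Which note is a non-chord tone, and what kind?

C#6 is a neighbor tone.

The harmony at that moment is E# diminished triad (E#, G#, B); C#6 is not a chord tone.
It is approached by step up from B5 and left by step down to B5.
Step away and step back to the same note — a neighbor tone (upper neighbor).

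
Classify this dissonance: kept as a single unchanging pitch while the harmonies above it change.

Approach: none. Departure: none — a single pitch is sustained while the chords change around it, passing through harmonies that do not contain it.
No melodic motion at all; the dissonance is created entirely by the moving harmonies against the stationary note — a pedal tone (pedal point).

Pedal tone.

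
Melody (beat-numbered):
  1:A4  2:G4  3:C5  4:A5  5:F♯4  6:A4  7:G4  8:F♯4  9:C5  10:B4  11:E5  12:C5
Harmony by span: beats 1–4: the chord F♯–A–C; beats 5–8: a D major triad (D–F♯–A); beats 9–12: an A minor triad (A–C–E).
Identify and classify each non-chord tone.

The harmony at that moment is F♯ diminished triad (F♯, A, C); G4 is not a chord tone.
It is approached by step down from A4 and left by leap up to C5.
Step in, leap out — an escape tone.
The harmony at that moment is D major triad (D, F♯, A); G4 is not a chord tone.
It is approached by step down from A4 and left by step down to F♯4.
Step in, step out in the same direction — a passing tone.
The harmony at that moment is A minor triad (A, C, E); B4 is not a chord tone.
It is approached by step down from C5 and left by leap up to E5.
Step in, leap out — an escape tone.

G4 (beat 2) — escape tone; G4 (beat 7) — passing tone; B4 (beat 10) — escape tone.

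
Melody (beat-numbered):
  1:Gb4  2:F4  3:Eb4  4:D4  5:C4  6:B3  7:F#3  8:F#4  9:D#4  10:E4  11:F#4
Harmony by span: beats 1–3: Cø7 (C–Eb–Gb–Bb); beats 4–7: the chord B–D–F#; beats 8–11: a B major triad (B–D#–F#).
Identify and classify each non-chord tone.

The harmony at that moment is C half-diminished seventh chord (C, Eb, Gb, Bb); F4 is not a chord tone.
It is approached by step down from Gb4 and left by step down to Eb4.
Step in, step out in the same direction — a passing tone.
The harmony at that moment is B minor triad (B, D, F#); C4 is not a chord tone.
It is approached by step down from D4 and left by step down to B3.
Step in, step out in the same direction — a passing tone.
The harmony at that moment is B major triad (B, D#, F#); E4 is not a chord tone.
It is approached by step up from D#4 and left by step up to F#4.
Step in, step out in the same direction — a passing tone.

F4 (beat 2) — passing tone; C4 (beat 5) — passing tone; E4 (beat 10) — passing tone.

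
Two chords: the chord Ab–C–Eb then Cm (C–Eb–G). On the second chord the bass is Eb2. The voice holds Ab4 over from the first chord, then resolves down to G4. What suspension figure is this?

4–3 suspension.

At the second chord the bass is Eb2. The suspended Ab4 lies a fourth above the bass; after resolving down by step to G4, the interval above the bass becomes a third.
Suspension figures are named by those two intervals: 4–3.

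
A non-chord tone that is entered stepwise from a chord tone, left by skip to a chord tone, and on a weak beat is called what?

Approach: by step. Departure: by leap. Metric position: weak.
Step in, leap out, from a weak position — an escape tone (échappée). (It is the mirror image of the appoggiatura, which leaps in and steps out on a strong beat.)

Escape tone.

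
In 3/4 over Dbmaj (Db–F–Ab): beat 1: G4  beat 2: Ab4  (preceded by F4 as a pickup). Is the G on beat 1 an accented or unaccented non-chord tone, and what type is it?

The harmony at that moment is Db major triad (Db, F, Ab); G4 is not a chord tone.
It is approached by step up from F4 and left by step up to Ab4.
Step in, step out in the same direction — a passing tone.
It falls on the downbeat, so it is accented.

Accented passing tone.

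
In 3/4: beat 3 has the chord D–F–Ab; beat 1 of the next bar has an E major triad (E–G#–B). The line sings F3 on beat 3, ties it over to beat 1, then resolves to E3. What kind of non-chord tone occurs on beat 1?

Suspension.

The harmony at that moment is E major triad (E, G#, B); F3 is not a chord tone.
It is held over (the same pitch as the preceding F3) and left by step down to E3.
Held over from the previous chord and resolving down by step — a suspension.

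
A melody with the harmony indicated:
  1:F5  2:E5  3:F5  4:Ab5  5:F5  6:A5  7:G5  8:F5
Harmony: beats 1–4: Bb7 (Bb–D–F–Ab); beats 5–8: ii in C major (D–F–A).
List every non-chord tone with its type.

The harmony at that moment is Bb dominant seventh chord (Bb, D, F, Ab); E5 is not a chord tone.
It is approached by step down from F5 and left by step up to F5.
Step away and step back to the same note — a neighbor tone (lower neighbor).
The harmony at that moment is D minor triad (D, F, A); G5 is not a chord tone.
It is approached by step down from A5 and left by step down to F5.
Step in, step out in the same direction — a passing tone.

E5 (beat 2) — neighbor tone; G5 (beat 7) — passing tone.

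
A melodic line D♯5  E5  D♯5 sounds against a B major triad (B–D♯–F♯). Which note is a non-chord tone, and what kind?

The harmony at that moment is B major triad (B, D♯, F♯); E5 is not a chord tone.
It is approached by step up from D♯5 and left by step down to D♯5.
Step away and step back to the same note — a neighbor tone (upper neighbor).

E5 is a neighbor tone.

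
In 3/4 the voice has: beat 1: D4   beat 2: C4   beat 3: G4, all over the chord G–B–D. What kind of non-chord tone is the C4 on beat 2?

Escape tone.

The harmony at that moment is G major triad (G, B, D); C4 is not a chord tone.
It is approached by step down from D4 and left by leap up to G4.
Step in, leap out, on a weak beat — an escape tone.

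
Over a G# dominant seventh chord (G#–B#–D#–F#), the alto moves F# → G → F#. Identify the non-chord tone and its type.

The harmony at that moment is G# dominant seventh chord (G#, B#, D#, F#); G is not a chord tone.
It is approached by step up from F# and left by step down to F#.
Step away and step back to the same note — a neighbor tone (upper neighbor).

G is a neighbor tone.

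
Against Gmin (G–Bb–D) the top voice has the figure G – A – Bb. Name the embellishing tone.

The harmony at that moment is G minor triad (G, Bb, D); A is not a chord tone.
It is approached by step up from G and left by step up to Bb.
Step in, step out in the same direction — a passing tone.

A is a passing tone.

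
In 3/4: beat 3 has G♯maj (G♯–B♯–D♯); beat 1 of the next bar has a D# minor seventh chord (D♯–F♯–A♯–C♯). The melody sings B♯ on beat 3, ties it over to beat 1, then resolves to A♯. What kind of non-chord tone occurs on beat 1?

The harmony at that moment is D♯ minor seventh chord (D♯, F♯, A♯, C♯); B♯ is not a chord tone.
It is held over (the same pitch as the preceding B♯) and left by step down to A♯.
Held over from the previous chord and resolving down by step — a suspension.

Suspension.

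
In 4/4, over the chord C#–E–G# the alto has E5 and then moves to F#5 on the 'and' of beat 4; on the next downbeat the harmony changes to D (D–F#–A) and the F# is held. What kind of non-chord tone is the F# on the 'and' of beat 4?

The harmony at that moment is C# minor triad (C#, E, G#); F#5 is not a chord tone.
It is approached by step up from E5 and then sustained as the same pitch into the next harmony.
Arriving early and becoming a chord tone when the harmony changes — an anticipation.

Anticipation.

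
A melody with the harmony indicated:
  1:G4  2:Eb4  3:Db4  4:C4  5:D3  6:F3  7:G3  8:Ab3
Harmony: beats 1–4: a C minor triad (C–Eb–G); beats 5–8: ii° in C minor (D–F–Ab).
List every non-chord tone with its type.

Db4 (beat 3) — passing tone; G3 (beat 7) — passing tone.

The harmony at that moment is C minor triad (C, Eb, G); Db4 is not a chord tone.
It is approached by step down from Eb4 and left by step down to C4.
Step in, step out in the same direction — a passing tone.
The harmony at that moment is D diminished triad (D, F, Ab); G3 is not a chord tone.
It is approached by step up from F3 and left by step up to Ab3.
Step in, step out in the same direction — a passing tone.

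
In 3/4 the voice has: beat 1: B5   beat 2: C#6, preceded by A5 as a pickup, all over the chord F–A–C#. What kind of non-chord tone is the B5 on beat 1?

Passing tone.

The harmony at that moment is F augmented triad (F, A, C#); B5 is not a chord tone.
It is approached by step up from A5 and left by step up to C#6.
Step in, step out in the same direction — a passing tone.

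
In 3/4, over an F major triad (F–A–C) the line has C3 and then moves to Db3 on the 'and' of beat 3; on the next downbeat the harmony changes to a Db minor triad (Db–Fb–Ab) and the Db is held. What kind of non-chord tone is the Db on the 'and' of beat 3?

Anticipation.

The harmony at that moment is F major triad (F, A, C); Db3 is not a chord tone.
It is approached by step up from C3 and then sustained as the same pitch into the next harmony.
Arriving early and becoming a chord tone when the harmony changes — an anticipation.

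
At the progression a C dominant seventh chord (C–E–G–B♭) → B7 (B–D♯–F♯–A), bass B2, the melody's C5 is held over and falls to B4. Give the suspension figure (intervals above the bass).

At the second chord the bass is B2. The suspended C5 lies a ninth above the bass; after resolving down by step to B4, the interval above the bass becomes an octave.
Suspension figures are named by those two intervals: 9–8.

9–8 suspension.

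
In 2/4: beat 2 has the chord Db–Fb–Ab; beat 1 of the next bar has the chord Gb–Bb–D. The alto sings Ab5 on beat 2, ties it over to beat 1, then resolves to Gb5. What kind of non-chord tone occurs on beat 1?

Suspension.

The harmony at that moment is Gb augmented triad (Gb, Bb, D); Ab5 is not a chord tone.
It is held over (the same pitch as the preceding Ab5) and left by step down to Gb5.
Held over from the previous chord and resolving down by step — a suspension.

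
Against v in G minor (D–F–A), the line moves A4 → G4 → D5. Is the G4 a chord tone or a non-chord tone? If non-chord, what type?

The harmony at that moment is D minor triad (D, F, A); G4 is not a chord tone.
It is approached by step down from A4 and left by leap up to D5.
Step in, leap out — an escape tone.

Non-chord tone — an escape tone.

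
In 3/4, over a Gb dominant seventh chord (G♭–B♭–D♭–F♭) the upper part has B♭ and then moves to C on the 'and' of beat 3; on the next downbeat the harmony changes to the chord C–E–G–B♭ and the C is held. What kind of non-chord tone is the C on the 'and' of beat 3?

The harmony at that moment is G♭ dominant seventh chord (G♭, B♭, D♭, F♭); C is not a chord tone.
It is approached by step up from B♭ and then sustained as the same pitch into the next harmony.
Arriving early and becoming a chord tone when the harmony changes — an anticipation.

Anticipation.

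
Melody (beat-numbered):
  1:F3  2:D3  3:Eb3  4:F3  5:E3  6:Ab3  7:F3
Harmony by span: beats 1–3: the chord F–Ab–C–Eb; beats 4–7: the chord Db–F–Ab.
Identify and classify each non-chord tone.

The harmony at that moment is F minor seventh chord (F, Ab, C, Eb); D3 is not a chord tone.
It is approached by leap down from F3 and left by step up to Eb3.
Leap in, step out — an appoggiatura.
The harmony at that moment is Db major triad (Db, F, Ab); E3 is not a chord tone.
It is approached by step down from F3 and left by leap up to Ab3.
Step in, leap out — an escape tone.

D3 (beat 2) — appoggiatura; E3 (beat 5) — escape tone.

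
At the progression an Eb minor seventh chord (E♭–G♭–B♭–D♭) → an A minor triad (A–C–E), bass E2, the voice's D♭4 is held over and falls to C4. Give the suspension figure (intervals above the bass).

At the second chord the bass is E2. The suspended D♭4 lies a seventh above the bass; after resolving down by step to C4, the interval above the bass becomes a sixth.
Suspension figures are named by those two intervals: 7–6.

7–6 suspension.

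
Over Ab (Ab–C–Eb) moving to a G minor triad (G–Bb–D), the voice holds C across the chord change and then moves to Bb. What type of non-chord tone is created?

The harmony at that moment is G minor triad (G, Bb, D); C is not a chord tone.
It is held over (the same pitch as the preceding C) and left by step down to Bb.
Held over from the previous chord and resolving down by step — a suspension.

C is a suspension.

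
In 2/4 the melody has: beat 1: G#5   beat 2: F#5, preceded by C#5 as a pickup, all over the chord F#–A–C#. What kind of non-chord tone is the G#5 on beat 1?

Appoggiatura.

The harmony at that moment is F# minor triad (F#, A, C#); G#5 is not a chord tone.
It is approached by leap up from C#5 and left by step down to F#5.
Leap in, step out, metrically accented — an appoggiatura.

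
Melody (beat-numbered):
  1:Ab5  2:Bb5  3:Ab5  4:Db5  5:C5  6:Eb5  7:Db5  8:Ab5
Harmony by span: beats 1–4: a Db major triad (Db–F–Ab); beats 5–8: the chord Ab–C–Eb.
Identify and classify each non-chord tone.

Bb5 (beat 2) — neighbor tone; Db5 (beat 7) — escape tone.

The harmony at that moment is Db major triad (Db, F, Ab); Bb5 is not a chord tone.
It is approached by step up from Ab5 and left by step down to Ab5.
Step away and step back to the same note — a neighbor tone (upper neighbor).
The harmony at that moment is Ab major triad (Ab, C, Eb); Db5 is not a chord tone.
It is approached by step down from Eb5 and left by leap up to Ab5.
Step in, leap out — an escape tone.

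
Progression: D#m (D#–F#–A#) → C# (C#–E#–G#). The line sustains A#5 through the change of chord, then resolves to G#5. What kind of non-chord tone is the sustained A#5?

A#5 is a suspension.

The harmony at that moment is C# major triad (C#, E#, G#); A#5 is not a chord tone.
It is held over (the same pitch as the preceding A#5) and left by step down to G#5.
Held over from the previous chord and resolving down by step — a suspension.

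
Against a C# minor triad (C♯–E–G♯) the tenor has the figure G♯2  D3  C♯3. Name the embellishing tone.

The harmony at that moment is C♯ minor triad (C♯, E, G♯); D3 is not a chord tone.
It is approached by leap up from G♯2 and left by step down to C♯3.
Leap in, step out — an appoggiatura.

D3 is an appoggiatura.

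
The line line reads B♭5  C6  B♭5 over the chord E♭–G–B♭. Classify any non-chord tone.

C6 is a neighbor tone.

The harmony at that moment is E♭ major triad (E♭, G, B♭); C6 is not a chord tone.
It is approached by step up from B♭5 and left by step down to B♭5.
Step away and step back to the same note — a neighbor tone (upper neighbor).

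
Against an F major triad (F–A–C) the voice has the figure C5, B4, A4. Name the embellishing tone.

The harmony at that moment is F major triad (F, A, C); B4 is not a chord tone.
It is approached by step down from C5 and left by step down to A4.
Step in, step out in the same direction — a passing tone.

B4 is a passing tone.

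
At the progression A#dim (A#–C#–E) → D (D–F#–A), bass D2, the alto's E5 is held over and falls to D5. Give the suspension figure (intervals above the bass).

At the second chord the bass is D2. The suspended E5 lies a ninth above the bass; after resolving down by step to D5, the interval above the bass becomes an octave.
Suspension figures are named by those two intervals: 9–8.

9–8 suspension.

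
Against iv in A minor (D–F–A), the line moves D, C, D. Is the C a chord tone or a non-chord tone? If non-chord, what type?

The harmony at that moment is D minor triad (D, F, A); C is not a chord tone.
It is approached by step down from D and left by step up to D.
Step away and step back to the same note — a neighbor tone (lower neighbor).

Non-chord tone — a neighbor tone.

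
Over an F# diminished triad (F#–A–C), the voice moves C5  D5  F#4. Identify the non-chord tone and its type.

The harmony at that moment is F# diminished triad (F#, A, C); D5 is not a chord tone.
It is approached by step up from C5 and left by leap down to F#4.
Step in, leap out — an escape tone.

D5 is an escape tone.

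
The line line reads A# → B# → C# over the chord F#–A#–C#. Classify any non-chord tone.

The harmony at that moment is F# major triad (F#, A#, C#); B# is not a chord tone.
It is approached by step up from A# and left by step up to C#.
Step in, step out in the same direction — a passing tone.

B# is a passing tone.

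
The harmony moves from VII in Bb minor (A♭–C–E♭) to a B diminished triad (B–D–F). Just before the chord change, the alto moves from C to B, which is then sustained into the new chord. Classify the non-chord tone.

The harmony at that moment is A♭ major triad (A♭, C, E♭); B is not a chord tone.
It is approached by step down from C and then sustained as the same pitch into the next harmony.
Arriving early and becoming a chord tone when the harmony changes — an anticipation.

B is an anticipation.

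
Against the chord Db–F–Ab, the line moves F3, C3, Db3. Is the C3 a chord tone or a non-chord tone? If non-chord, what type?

The harmony at that moment is Db major triad (Db, F, Ab); C3 is not a chord tone.
It is approached by leap down from F3 and left by step up to Db3.
Leap in, step out — an appoggiatura.

Non-chord tone — an appoggiatura.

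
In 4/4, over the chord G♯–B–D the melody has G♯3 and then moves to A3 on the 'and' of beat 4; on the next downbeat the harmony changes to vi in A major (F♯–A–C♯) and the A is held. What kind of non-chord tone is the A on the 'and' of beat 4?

The harmony at that moment is G♯ diminished triad (G♯, B, D); A3 is not a chord tone.
It is approached by step up from G♯3 and then sustained as the same pitch into the next harmony.
Arriving early and becoming a chord tone when the harmony changes — an anticipation.

Anticipation.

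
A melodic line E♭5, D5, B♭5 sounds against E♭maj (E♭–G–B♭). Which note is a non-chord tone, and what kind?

The harmony at that moment is E♭ major triad (E♭, G, B♭); D5 is not a chord tone.
It is approached by step down from E♭5 and left by leap up to B♭5.
Step in, leap out — an escape tone.

D5 is an escape tone.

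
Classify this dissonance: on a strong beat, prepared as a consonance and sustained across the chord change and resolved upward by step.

Approach: by preparation — the pitch is first a chord tone, then held (tied or repeated) while the harmony changes under it. Departure: up by step. Metric position: strong.
A prepared dissonance that resolves upward by step — a retardation. (The same figure resolving downward would be a suspension.)

Retardation.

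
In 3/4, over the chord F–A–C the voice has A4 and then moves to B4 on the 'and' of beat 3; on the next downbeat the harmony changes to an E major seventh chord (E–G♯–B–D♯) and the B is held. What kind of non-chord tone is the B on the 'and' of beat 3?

Anticipation.

The harmony at that moment is F major triad (F, A, C); B4 is not a chord tone.
It is approached by step up from A4 and then sustained as the same pitch into the next harmony.
Arriving early and becoming a chord tone when the harmony changes — an anticipation.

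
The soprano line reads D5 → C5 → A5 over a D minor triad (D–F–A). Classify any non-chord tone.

The harmony at that moment is D minor triad (D, F, A); C5 is not a chord tone.
It is approached by step down from D5 and left by leap up to A5.
Step in, leap out — an escape tone.

C5 is an escape tone.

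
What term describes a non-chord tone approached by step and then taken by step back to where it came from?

Neighbor tone.

Approach: by step. Departure: by step in the opposite direction, back to the starting pitch.
Stepwise on both sides but reversing to return to the same chord tone — a neighbor tone. (Had it continued onward in the same direction it would be a passing tone instead.)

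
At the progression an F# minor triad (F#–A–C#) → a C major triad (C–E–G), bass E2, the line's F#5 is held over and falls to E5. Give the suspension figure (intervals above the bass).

9–8 suspension.

At the second chord the bass is E2. The suspended F#5 lies a ninth above the bass; after resolving down by step to E5, the interval above the bass becomes an octave.
Suspension figures are named by those two intervals: 9–8.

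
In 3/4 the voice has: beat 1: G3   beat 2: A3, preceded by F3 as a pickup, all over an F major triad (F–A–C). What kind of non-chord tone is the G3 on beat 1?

The harmony at that moment is F major triad (F, A, C); G3 is not a chord tone.
It is approached by step up from F3 and left by step up to A3.
Step in, step out in the same direction — a passing tone.

Passing tone.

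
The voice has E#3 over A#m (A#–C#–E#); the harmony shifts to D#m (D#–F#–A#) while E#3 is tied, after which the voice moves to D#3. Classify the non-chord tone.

The harmony at that moment is D# minor triad (D#, F#, A#); E#3 is not a chord tone.
It is held over (the same pitch as the preceding E#3) and left by step down to D#3.
Held over from the previous chord and resolving down by step — a suspension.

E#3 is a suspension.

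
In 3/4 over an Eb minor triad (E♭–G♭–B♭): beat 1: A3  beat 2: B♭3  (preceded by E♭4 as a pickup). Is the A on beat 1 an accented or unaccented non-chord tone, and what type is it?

Accented appoggiatura.

The harmony at that moment is E♭ minor triad (E♭, G♭, B♭); A3 is not a chord tone.
It is approached by leap down from E♭4 and left by step up to B♭3.
Leap in, step out — an appoggiatura.
It falls on the downbeat, so it is accented.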